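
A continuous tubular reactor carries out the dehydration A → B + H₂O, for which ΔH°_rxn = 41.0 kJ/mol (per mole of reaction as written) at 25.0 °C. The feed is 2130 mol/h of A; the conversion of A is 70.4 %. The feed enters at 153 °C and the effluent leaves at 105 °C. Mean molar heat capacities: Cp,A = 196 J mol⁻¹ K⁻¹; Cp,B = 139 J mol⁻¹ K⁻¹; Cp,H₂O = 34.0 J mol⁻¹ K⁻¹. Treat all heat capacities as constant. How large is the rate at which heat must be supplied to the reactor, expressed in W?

Q_in = 10700 W

Extent of reaction ξ = 0.704 × 2130 = 1499.5 mol/h
Reaction term: ξ·ΔH°_rxn = 1499.5 × 41.0 = 61480 kJ/h
Sensible, feed 153→25 °C: -53437 kJ/h
Outlet flows (mol/h): A 630.48, B 1499.5, H₂O 1499.5
Sensible, products 25→105 °C: 30639 kJ/h
Q = ΔH = 38682 kJ/h = 10.745 kW
Heat supplied = 10745 W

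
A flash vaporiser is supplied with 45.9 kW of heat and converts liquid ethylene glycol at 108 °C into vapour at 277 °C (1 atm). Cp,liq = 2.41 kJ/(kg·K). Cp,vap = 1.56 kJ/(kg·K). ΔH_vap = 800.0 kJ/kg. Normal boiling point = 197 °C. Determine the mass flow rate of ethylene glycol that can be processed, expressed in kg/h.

Δh = 2.41×(197−108) + 800.0 + 1.56×(277−197) = 1139.3 kJ/kg
Q = 45.9 kW = 45.9 kJ/s = 165240 kJ/h
ṁ = Q/Δh = 165240 / 1139.3 = 145.04 kg/h

ṁ = 145 kg/h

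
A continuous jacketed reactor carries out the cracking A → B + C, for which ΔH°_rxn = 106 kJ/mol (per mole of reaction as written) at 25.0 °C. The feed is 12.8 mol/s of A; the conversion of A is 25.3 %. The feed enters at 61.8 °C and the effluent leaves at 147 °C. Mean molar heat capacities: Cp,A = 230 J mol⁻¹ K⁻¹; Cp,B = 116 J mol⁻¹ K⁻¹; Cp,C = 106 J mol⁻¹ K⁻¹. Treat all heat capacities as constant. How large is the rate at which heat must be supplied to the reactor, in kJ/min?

Q_in = 35500 kJ/min

Extent of reaction ξ = 0.253 × 12.8 = 3.2384 mol/s
Reaction term: ξ·ΔH°_rxn = 3.2384 × 106 = 343.27 kJ/s
Sensible, feed 61.8→25 °C: -108.34 kJ/s
Outlet flows (mol/s): A 9.5616, B 3.2384, C 3.2384
Sensible, products 25→147 °C: 356.01 kJ/s
Q = ΔH = 590.94 kJ/s = 590.94 kW
Heat supplied = 35456 kJ/min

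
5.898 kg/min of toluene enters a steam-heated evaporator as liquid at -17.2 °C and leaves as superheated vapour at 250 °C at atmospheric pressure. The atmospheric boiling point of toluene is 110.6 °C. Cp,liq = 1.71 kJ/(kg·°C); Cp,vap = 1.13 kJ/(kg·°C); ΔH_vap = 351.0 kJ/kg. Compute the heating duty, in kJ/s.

Q = 71.5 kJ/s

liquid -17.2→110.6 °C: 218.54 kJ/kg
vaporisation at 110.6 °C: 351 kJ/kg
vapour 110.6→250 °C: 157.52 kJ/kg
Δh = 218.54 + 351 + 157.52 = 727.06 kJ/kg
Q = ṁ·Δh = 5.898 kg/min × 727.06 kJ/kg = 4288.2 kJ/min
|Q| = 71.47 kW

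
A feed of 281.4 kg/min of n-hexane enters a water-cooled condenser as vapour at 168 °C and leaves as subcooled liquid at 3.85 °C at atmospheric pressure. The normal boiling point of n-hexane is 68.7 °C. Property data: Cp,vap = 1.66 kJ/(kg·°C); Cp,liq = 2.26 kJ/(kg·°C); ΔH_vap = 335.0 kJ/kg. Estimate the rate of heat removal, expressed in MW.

vapour 168→68.7 °C: -164.84 kJ/kg
condensation at 68.7 °C: -335 kJ/kg
liquid 68.7→3.85 °C: -146.56 kJ/kg
Δh = -164.84 + -335 + -146.56 = -646.4 kJ/kg
Q = ṁ·Δh = 281.4 kg/min × -646.4 kJ/kg = -181900 kJ/min
|Q| = 3031.6 kW = 3.0316 MW

Q_c = 3.03 MW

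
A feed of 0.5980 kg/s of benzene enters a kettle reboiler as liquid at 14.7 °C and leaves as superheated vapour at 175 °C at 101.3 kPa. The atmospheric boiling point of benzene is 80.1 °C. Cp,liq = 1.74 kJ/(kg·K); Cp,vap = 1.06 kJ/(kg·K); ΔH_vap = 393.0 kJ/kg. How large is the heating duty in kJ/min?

Q = 21800 kJ/min

liquid 14.7→80.1 °C: 113.8 kJ/kg
vaporisation at 80.1 °C: 393 kJ/kg
vapour 80.1→175 °C: 100.59 kJ/kg
Δh = 113.8 + 393 + 100.59 = 607.39 kJ/kg
Q = ṁ·Δh = 0.5980 kg/s × 607.39 kJ/kg = 363.22 kJ/s
|Q| = 363.22 kW = 21793 kJ/min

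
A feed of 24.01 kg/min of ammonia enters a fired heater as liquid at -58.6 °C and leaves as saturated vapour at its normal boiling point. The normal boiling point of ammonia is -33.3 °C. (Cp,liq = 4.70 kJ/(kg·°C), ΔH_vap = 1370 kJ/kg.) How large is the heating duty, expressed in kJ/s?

Q = 596 kJ/s

liquid -58.6→-33.3 °C: 118.91 kJ/kg
vaporisation at -33.3 °C: 1370 kJ/kg
Δh = 118.91 + 1370 = 1488.9 kJ/kg
Q = ṁ·Δh = 24.01 kg/min × 1488.9 kJ/kg = 35749 kJ/min
|Q| = 595.81 kW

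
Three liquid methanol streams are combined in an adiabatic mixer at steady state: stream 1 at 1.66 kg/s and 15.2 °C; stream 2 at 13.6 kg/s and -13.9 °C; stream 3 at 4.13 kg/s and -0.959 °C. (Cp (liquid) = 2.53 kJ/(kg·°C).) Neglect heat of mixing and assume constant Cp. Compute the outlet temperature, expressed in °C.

T_out = -8.65 °C

Adiabatic, steady state ⇒ Σ ṁᵢCp,ᵢ(T_out − Tᵢ) = 0
T_out = Σ ṁᵢCp,ᵢTᵢ / Σ ṁᵢCp,ᵢ
      = -424.45 / 49.057 = -8.6523 °C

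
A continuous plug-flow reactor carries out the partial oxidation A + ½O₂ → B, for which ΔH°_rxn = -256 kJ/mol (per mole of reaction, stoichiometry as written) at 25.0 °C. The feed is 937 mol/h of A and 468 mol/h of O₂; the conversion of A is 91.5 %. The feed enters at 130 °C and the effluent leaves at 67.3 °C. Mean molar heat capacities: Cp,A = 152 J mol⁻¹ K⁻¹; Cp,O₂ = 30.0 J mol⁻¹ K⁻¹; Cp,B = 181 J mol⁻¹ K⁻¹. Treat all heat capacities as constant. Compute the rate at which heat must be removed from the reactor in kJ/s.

Extent of reaction ξ = 0.915 × 937 = 857.36 mol/h
Reaction term: ξ·ΔH°_rxn = 857.36 × -256 = -219480 kJ/h
Sensible, feed 130→25 °C: -16429 kJ/h
Outlet flows (mol/h): A 79.645, O₂ 39.322, B 857.36
Sensible, products 25→67.3 °C: 7126.2 kJ/h
Q = ΔH = -228790 kJ/h = -63.552 kW
Heat removed = 63.552 kJ/s

Q_out = 63.6 kJ/s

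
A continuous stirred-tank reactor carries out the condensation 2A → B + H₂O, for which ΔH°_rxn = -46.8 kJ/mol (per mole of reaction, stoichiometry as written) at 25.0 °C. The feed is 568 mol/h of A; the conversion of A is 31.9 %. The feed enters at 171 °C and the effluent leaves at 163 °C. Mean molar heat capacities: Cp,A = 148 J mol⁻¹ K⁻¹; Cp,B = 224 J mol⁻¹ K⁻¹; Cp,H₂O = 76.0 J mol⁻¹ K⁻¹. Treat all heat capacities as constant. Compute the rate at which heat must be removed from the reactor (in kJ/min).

Extent of reaction ξ = 0.319 × 568 / 2 = 90.596 mol/h
Reaction term: ξ·ΔH°_rxn = 90.596 × -46.8 = -4239.9 kJ/h
Sensible, feed 171→25 °C: -12273 kJ/h
Outlet flows (mol/h): A 386.81, B 90.596, H₂O 90.596
Sensible, products 25→163 °C: 11651 kJ/h
Q = ΔH = -4862.4 kJ/h = -1.3507 kW
Heat removed = 81.04 kJ/min

Q_out = 81.0 kJ/min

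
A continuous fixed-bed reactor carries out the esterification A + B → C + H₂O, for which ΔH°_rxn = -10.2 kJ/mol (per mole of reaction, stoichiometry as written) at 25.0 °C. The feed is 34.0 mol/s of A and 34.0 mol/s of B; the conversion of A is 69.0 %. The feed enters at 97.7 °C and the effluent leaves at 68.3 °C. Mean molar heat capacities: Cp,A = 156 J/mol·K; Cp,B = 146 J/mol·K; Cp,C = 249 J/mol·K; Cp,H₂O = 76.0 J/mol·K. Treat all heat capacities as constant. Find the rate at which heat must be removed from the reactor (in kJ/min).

Extent of reaction ξ = 0.690 × 34.0 = 23.46 mol/s
Reaction term: ξ·ΔH°_rxn = 23.46 × -10.2 = -239.29 kJ/s
Sensible, feed 97.7→25 °C: -746.48 kJ/s
Outlet flows (mol/s): A 10.54, B 10.54, C 23.46, H₂O 23.46
Sensible, products 25→68.3 °C: 467.97 kJ/s
Q = ΔH = -517.81 kJ/s = -517.81 kW
Heat removed = 31068 kJ/min

Q_out = 31100 kJ/min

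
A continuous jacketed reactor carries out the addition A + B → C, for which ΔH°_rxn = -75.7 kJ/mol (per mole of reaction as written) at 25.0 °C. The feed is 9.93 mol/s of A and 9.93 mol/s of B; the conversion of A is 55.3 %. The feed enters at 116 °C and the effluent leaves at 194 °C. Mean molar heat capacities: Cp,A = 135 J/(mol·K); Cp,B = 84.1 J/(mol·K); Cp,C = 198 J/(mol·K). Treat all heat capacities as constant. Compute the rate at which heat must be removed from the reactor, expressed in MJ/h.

Q_out = 956 MJ/h

Extent of reaction ξ = 0.553 × 9.93 = 5.4913 mol/s
Reaction term: ξ·ΔH°_rxn = 5.4913 × -75.7 = -415.69 kJ/s
Sensible, feed 116→25 °C: -197.99 kJ/s
Outlet flows (mol/s): A 4.4387, B 4.4387, C 5.4913
Sensible, products 25→194 °C: 348.11 kJ/s
Q = ΔH = -265.57 kJ/s = -265.57 kW
Heat removed = 956.05 MJ/h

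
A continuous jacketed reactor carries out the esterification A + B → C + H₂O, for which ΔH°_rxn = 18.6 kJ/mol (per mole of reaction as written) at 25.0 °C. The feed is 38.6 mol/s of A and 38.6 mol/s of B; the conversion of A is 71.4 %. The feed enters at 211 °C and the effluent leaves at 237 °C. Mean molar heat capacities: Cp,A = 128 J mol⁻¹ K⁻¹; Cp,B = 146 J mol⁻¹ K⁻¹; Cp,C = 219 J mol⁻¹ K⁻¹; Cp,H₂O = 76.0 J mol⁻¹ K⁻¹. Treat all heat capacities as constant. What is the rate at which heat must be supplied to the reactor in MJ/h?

Q_in = 3280 MJ/h

Extent of reaction ξ = 0.714 × 38.6 = 27.56 mol/s
Reaction term: ξ·ΔH°_rxn = 27.56 × 18.6 = 512.62 kJ/s
Sensible, feed 211→25 °C: -1967.2 kJ/s
Outlet flows (mol/s): A 11.04, B 11.04, C 27.56, H₂O 27.56
Sensible, products 25→237 °C: 2364.9 kJ/s
Q = ΔH = 910.31 kJ/s = 910.31 kW
Heat supplied = 3277.1 MJ/h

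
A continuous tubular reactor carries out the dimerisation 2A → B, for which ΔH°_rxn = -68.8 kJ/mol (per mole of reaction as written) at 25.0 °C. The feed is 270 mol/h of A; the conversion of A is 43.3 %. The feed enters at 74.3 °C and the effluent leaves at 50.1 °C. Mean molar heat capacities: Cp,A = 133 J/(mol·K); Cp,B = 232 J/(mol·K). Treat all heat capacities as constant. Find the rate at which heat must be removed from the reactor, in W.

Q_out = 1370 W

Extent of reaction ξ = 0.433 × 270 / 2 = 58.455 mol/h
Reaction term: ξ·ΔH°_rxn = 58.455 × -68.8 = -4021.7 kJ/h
Sensible, feed 74.3→25 °C: -1770.4 kJ/h
Outlet flows (mol/h): A 153.09, B 58.455
Sensible, products 25→50.1 °C: 851.46 kJ/h
Q = ΔH = -4940.6 kJ/h = -1.3724 kW
Heat removed = 1372.4 W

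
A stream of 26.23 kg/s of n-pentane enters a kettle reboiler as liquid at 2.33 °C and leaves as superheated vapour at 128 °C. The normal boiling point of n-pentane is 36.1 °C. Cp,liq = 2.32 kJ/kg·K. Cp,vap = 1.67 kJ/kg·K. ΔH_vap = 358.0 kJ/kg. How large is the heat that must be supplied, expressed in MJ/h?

Q = 55700 MJ/h

liquid 2.33→36.1 °C: 78.346 kJ/kg
vaporisation at 36.1 °C: 358 kJ/kg
vapour 36.1→128 °C: 153.47 kJ/kg
Δh = 78.346 + 358 + 153.47 = 589.82 kJ/kg
Q = ṁ·Δh = 26.23 kg/s × 589.82 kJ/kg = 15471 kJ/s
|Q| = 15471 kW = 55695 MJ/h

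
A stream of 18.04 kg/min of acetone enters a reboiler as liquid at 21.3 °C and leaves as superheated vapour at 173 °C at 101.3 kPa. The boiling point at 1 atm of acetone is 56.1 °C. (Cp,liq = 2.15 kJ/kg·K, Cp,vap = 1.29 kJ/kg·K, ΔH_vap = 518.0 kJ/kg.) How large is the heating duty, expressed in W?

liquid 21.3→56.1 °C: 74.82 kJ/kg
vaporisation at 56.1 °C: 518 kJ/kg
vapour 56.1→173 °C: 150.8 kJ/kg
Δh = 74.82 + 518 + 150.8 = 743.62 kJ/kg
Q = ṁ·Δh = 18.04 kg/min × 743.62 kJ/kg = 13415 kJ/min
|Q| = 223.58 kW = 223580 W

Q = 224000 W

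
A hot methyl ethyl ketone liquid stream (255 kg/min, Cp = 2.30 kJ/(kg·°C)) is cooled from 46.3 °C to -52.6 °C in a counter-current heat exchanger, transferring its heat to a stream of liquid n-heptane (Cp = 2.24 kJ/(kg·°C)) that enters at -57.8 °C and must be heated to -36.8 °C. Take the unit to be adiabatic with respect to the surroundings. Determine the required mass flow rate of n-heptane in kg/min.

Heat released by hot stream: Q = 255 × 2.30 × (46.3 − -52.6) = 58005 kJ/min
Energy balance on cold side (adiabatic exchanger): Q = ṁ_c·Cp_c·(T_c,out − T_c,in)
ṁ_c = 58005 / [2.24 × (-36.8 − -57.8)] = 1233.1 kg/min

ṁ_c = 1230 kg/min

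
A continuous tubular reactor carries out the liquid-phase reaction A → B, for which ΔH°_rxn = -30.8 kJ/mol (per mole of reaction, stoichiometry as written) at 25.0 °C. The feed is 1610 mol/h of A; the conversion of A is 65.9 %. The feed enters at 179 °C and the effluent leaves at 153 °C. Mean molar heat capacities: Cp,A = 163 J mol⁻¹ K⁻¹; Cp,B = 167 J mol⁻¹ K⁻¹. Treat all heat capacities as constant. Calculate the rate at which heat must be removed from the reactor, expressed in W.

Q_out = 10800 W

Extent of reaction ξ = 0.659 × 1610 = 1061 mol/h
Reaction term: ξ·ΔH°_rxn = 1061 × -30.8 = -32678 kJ/h
Sensible, feed 179→25 °C: -40414 kJ/h
Outlet flows (mol/h): A 549.01, B 1061
Sensible, products 25→153 °C: 34134 kJ/h
Q = ΔH = -38958 kJ/h = -10.822 kW
Heat removed = 10822 W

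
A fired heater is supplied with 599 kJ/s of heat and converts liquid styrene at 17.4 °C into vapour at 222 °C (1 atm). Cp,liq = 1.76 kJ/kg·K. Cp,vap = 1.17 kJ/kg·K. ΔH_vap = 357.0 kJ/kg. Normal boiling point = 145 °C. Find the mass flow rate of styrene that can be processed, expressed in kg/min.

Δh = 1.76×(145−17.4) + 357.0 + 1.17×(222−145) = 671.67 kJ/kg
Q = 599 kJ/s = 599 kJ/s = 35940 kJ/min
ṁ = Q/Δh = 35940 / 671.67 = 53.509 kg/min

ṁ = 53.5 kg/min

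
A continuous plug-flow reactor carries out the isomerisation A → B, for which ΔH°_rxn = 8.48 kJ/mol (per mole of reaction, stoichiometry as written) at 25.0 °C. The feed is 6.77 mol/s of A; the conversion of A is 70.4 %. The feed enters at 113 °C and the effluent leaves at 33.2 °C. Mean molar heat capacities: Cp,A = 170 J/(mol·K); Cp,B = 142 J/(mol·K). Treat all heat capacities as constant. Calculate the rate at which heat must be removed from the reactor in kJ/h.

Q_out = 189000 kJ/h

Extent of reaction ξ = 0.704 × 6.77 = 4.7661 mol/s
Reaction term: ξ·ΔH°_rxn = 4.7661 × 8.48 = 40.416 kJ/s
Sensible, feed 113→25 °C: -101.28 kJ/s
Outlet flows (mol/s): A 2.0039, B 4.7661
Sensible, products 25→33.2 °C: 8.3431 kJ/s
Q = ΔH = -52.52 kJ/s = -52.52 kW
Heat removed = 189070 kJ/h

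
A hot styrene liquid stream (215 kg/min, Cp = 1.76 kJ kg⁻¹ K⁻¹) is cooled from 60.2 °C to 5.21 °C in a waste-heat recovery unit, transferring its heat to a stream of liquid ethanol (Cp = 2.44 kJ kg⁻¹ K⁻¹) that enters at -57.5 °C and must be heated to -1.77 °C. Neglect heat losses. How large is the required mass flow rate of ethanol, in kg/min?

Heat released by hot stream: Q = 215 × 1.76 × (60.2 − 5.21) = 20808 kJ/min
Energy balance on cold side (adiabatic exchanger): Q = ṁ_c·Cp_c·(T_c,out − T_c,in)
ṁ_c = 20808 / [2.44 × (-1.77 − -57.5)] = 153.02 kg/min

ṁ_c = 153 kg/min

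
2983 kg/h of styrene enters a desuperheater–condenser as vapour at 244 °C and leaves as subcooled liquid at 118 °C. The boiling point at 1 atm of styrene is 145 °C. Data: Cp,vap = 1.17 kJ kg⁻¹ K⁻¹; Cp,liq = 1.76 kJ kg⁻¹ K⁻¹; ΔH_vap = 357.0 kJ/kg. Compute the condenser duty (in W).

vapour 244→145 °C: -115.83 kJ/kg
condensation at 145 °C: -357 kJ/kg
liquid 145→118 °C: -47.52 kJ/kg
Δh = -115.83 + -357 + -47.52 = -520.35 kJ/kg
Q = ṁ·Δh = 2983 kg/h × -520.35 kJ/kg = -1.5522e+06 kJ/h
|Q| = 431.17 kW = 431170 W

Q_c = 431000 W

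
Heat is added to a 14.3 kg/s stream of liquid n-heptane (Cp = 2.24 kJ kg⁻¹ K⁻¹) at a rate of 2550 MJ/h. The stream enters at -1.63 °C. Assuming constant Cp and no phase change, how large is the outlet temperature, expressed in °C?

Q = 2550 MJ/h = 708.33 kJ/s
ΔT = Q/(ṁ·Cp) = 708.33/(14.3×2.24) = 22.113 K
T_out = -1.63 + 22.113 = 20.483 °C

T_out = 20.5 °C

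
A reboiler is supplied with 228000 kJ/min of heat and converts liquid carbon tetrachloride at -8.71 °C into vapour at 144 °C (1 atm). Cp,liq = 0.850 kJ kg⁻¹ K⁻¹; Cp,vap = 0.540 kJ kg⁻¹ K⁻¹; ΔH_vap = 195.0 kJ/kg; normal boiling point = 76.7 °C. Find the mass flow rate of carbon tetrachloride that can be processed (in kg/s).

ṁ = 12.5 kg/s

Δh = 0.850×(76.7−-8.71) + 195.0 + 0.540×(144−76.7) = 303.94 kJ/kg
Q = 228000 kJ/min = 3800 kJ/s = 3800 kJ/s
ṁ = Q/Δh = 3800 / 303.94 = 12.502 kg/s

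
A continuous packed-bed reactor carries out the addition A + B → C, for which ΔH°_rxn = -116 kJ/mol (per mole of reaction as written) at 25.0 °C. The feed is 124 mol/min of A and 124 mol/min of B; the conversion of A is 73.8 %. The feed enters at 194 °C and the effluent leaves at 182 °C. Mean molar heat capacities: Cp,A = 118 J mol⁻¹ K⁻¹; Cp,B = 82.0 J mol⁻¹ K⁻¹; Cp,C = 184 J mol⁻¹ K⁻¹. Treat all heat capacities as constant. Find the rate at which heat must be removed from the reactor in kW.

Q_out = 186 kW

Extent of reaction ξ = 0.738 × 124 = 91.512 mol/min
Reaction term: ξ·ΔH°_rxn = 91.512 × -116 = -10615 kJ/min
Sensible, feed 194→25 °C: -4191.2 kJ/min
Outlet flows (mol/min): A 32.488, B 32.488, C 91.512
Sensible, products 25→182 °C: 3663.7 kJ/min
Q = ΔH = -11143 kJ/min = -185.71 kW
Heat removed = 185.71 kW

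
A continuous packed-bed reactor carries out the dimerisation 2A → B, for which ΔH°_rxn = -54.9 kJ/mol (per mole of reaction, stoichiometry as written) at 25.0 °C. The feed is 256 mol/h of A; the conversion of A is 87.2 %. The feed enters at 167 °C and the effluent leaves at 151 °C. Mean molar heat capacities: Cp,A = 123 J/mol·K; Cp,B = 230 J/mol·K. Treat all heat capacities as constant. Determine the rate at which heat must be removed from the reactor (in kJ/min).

Q_out = 114 kJ/min

Extent of reaction ξ = 0.872 × 256 / 2 = 111.62 mol/h
Reaction term: ξ·ΔH°_rxn = 111.62 × -54.9 = -6127.7 kJ/h
Sensible, feed 167→25 °C: -4471.3 kJ/h
Outlet flows (mol/h): A 32.768, B 111.62
Sensible, products 25→151 °C: 3742.5 kJ/h
Q = ΔH = -6856.5 kJ/h = -1.9046 kW
Heat removed = 114.28 kJ/min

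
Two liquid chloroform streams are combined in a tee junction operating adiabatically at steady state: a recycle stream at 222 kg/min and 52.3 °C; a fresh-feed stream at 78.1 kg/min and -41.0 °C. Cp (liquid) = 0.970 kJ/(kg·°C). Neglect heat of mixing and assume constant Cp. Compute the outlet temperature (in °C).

Energy balance with Q = 0: Σ ṁᵢCp,ᵢ(T_out − Tᵢ) = 0
T_out = Σ ṁᵢCp,ᵢTᵢ / Σ ṁᵢCp,ᵢ
      = 8156.2 / 291.1 = 28.019 °C

T_out = 28.0 °C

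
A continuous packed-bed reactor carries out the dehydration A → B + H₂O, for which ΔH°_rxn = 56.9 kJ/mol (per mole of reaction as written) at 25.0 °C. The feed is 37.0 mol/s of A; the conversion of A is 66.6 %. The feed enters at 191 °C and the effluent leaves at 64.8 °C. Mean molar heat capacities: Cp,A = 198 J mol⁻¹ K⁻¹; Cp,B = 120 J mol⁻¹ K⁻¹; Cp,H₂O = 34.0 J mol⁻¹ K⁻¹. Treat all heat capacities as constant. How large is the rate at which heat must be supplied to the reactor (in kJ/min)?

Extent of reaction ξ = 0.666 × 37.0 = 24.642 mol/s
Reaction term: ξ·ΔH°_rxn = 24.642 × 56.9 = 1402.1 kJ/s
Sensible, feed 191→25 °C: -1216.1 kJ/s
Outlet flows (mol/s): A 12.358, B 24.642, H₂O 24.642
Sensible, products 25→64.8 °C: 248.42 kJ/s
Q = ΔH = 434.44 kJ/s = 434.44 kW
Heat supplied = 26066 kJ/min

Q_in = 26100 kJ/min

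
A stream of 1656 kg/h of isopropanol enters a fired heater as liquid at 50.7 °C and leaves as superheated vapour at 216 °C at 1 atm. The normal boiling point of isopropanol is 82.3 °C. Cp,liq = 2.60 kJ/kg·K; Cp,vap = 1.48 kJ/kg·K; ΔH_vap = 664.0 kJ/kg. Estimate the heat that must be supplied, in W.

liquid 50.7→82.3 °C: 82.16 kJ/kg
vaporisation at 82.3 °C: 664 kJ/kg
vapour 82.3→216 °C: 197.88 kJ/kg
Δh = 82.16 + 664 + 197.88 = 944.04 kJ/kg
Q = ṁ·Δh = 1656 kg/h × 944.04 kJ/kg = 1.5633e+06 kJ/h
|Q| = 434.26 kW = 434260 W

Q = 434000 W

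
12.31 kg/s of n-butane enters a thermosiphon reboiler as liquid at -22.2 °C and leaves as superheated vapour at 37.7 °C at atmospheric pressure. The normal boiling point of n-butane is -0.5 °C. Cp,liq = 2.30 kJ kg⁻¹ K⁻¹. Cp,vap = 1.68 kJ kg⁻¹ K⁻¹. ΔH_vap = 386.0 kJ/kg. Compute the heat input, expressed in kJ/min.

Q = 369000 kJ/min

liquid -22.2→-0.5 °C: 49.91 kJ/kg
vaporisation at -0.5 °C: 386 kJ/kg
vapour -0.5→37.7 °C: 64.176 kJ/kg
Δh = 49.91 + 386 + 64.176 = 500.09 kJ/kg
Q = ṁ·Δh = 12.31 kg/s × 500.09 kJ/kg = 6156.1 kJ/s
|Q| = 6156.1 kW = 369360 kJ/min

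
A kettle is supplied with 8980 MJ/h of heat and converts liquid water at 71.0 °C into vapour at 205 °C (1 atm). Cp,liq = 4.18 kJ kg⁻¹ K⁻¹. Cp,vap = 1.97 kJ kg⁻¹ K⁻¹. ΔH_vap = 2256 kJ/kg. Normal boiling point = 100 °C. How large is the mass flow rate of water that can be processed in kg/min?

Δh = 4.18×(100−71.0) + 2256 + 1.97×(205−100) = 2584.1 kJ/kg
Q = 8980 MJ/h = 2494.4 kJ/s = 149670 kJ/min
ṁ = Q/Δh = 149670 / 2584.1 = 57.919 kg/min

ṁ = 57.9 kg/min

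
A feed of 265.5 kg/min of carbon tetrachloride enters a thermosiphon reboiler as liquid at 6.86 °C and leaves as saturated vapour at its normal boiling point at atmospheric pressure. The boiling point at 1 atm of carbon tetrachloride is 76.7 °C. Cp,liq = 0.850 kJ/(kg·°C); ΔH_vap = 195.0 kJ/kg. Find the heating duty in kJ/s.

Q = 1130 kJ/s

liquid 6.86→76.7 °C: 59.364 kJ/kg
vaporisation at 76.7 °C: 195 kJ/kg
Δh = 59.364 + 195 = 254.36 kJ/kg
Q = ṁ·Δh = 265.5 kg/min × 254.36 kJ/kg = 67534 kJ/min
|Q| = 1125.6 kW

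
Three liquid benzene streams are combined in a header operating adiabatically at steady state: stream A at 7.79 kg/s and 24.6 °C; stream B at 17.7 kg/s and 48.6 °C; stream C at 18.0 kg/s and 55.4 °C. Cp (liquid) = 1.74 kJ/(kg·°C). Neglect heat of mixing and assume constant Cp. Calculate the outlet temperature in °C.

Energy balance with Q = 0: Σ ṁᵢCp,ᵢ(T_out − Tᵢ) = 0
T_out = Σ ṁᵢCp,ᵢTᵢ / Σ ṁᵢCp,ᵢ
      = 3565.4 / 75.673 = 47.116 °C

T_out = 47.1 °C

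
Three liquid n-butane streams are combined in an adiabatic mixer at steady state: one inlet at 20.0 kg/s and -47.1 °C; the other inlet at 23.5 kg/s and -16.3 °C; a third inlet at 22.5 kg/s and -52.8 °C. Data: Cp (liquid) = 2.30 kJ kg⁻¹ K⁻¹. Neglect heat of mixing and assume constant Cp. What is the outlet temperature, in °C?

T_out = -38.1 °C

Energy balance with Q = 0: Σ ṁᵢCp,ᵢ(T_out − Tᵢ) = 0
T_out = Σ ṁᵢCp,ᵢTᵢ / Σ ṁᵢCp,ᵢ
      = -5780 / 151.8 = -38.077 °C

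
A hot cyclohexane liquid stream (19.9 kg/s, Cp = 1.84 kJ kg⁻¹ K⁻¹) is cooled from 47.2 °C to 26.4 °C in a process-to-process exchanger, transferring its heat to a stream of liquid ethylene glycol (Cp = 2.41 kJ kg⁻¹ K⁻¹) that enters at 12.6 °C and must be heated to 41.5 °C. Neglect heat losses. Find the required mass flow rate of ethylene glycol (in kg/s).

Heat released by hot stream: Q = 19.9 × 1.84 × (47.2 − 26.4) = 761.61 kJ/s
Energy balance on cold side (adiabatic exchanger): Q = ṁ_c·Cp_c·(T_c,out − T_c,in)
ṁ_c = 761.61 / [2.41 × (41.5 − 12.6)] = 10.935 kg/s

ṁ_c = 10.9 kg/s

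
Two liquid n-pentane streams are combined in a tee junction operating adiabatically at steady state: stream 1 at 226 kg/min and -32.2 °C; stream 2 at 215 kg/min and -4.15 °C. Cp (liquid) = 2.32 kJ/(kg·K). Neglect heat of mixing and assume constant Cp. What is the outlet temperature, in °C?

T_out = -18.5 °C

Adiabatic, steady state ⇒ Σ ṁᵢCp,ᵢ(T_out − Tᵢ) = 0
T_out = Σ ṁᵢCp,ᵢTᵢ / Σ ṁᵢCp,ᵢ
      = -18953 / 1023.1 = -18.525 °C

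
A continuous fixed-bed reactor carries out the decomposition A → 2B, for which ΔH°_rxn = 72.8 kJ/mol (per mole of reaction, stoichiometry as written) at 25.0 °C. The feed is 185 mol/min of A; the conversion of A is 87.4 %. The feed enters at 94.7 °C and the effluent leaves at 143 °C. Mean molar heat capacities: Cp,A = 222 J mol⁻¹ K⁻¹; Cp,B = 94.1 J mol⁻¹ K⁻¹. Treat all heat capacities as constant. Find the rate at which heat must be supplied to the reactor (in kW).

Q_in = 218 kW

Extent of reaction ξ = 0.874 × 185 = 161.69 mol/min
Reaction term: ξ·ΔH°_rxn = 161.69 × 72.8 = 11771 kJ/min
Sensible, feed 94.7→25 °C: -2862.6 kJ/min
Outlet flows (mol/min): A 23.31, B 323.38
Sensible, products 25→143 °C: 4201.4 kJ/min
Q = ΔH = 13110 kJ/min = 218.5 kW
Heat supplied = 218.5 kW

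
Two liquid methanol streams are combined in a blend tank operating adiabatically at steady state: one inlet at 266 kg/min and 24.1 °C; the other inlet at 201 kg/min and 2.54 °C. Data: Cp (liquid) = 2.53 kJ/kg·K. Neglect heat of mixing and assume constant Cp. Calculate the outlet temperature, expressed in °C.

T_out = 14.8 °C

Adiabatic, steady state ⇒ Σ ṁᵢCp,ᵢ(T_out − Tᵢ) = 0
Σ ṁᵢCp,ᵢTᵢ = 266×2.53×24.1 + 201×2.53×2.54 = 17510
Σ ṁᵢCp,ᵢ = 266×2.53 + 201×2.53 = 1181.5
T_out = 17510 / 1181.5 = 14.82 °C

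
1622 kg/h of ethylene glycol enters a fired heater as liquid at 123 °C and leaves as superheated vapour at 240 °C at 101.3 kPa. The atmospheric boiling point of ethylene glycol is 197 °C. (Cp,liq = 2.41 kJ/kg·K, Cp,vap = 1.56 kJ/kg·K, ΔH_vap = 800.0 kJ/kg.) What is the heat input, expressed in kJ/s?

Q = 471 kJ/s

liquid 123→197 °C: 178.34 kJ/kg
vaporisation at 197 °C: 800 kJ/kg
vapour 197→240 °C: 67.08 kJ/kg
Δh = 178.34 + 800 + 67.08 = 1045.4 kJ/kg
Q = ṁ·Δh = 1622 kg/h × 1045.4 kJ/kg = 1.6957e+06 kJ/h
|Q| = 471.02 kW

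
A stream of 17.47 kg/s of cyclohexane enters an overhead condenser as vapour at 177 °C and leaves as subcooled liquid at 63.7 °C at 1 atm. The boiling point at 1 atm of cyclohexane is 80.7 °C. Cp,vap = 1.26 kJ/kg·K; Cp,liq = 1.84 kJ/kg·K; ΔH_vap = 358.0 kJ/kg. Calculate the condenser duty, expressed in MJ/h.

Q_c = 32100 MJ/h

vapour 177→80.7 °C: -121.34 kJ/kg
condensation at 80.7 °C: -358 kJ/kg
liquid 80.7→63.7 °C: -31.28 kJ/kg
Δh = -121.34 + -358 + -31.28 = -510.62 kJ/kg
Q = ṁ·Δh = 17.47 kg/s × -510.62 kJ/kg = -8920.5 kJ/s
|Q| = 8920.5 kW = 32114 MJ/h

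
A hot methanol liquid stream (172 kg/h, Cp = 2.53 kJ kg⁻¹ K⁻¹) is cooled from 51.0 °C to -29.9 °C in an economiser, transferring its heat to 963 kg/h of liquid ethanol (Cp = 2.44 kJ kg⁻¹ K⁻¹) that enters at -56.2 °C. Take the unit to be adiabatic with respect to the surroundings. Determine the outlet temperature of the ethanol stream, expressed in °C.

T_c,out = -41.2 °C

Heat released by hot stream: Q = 172 × 2.53 × (51.0 − -29.9) = 35204 kJ/h
Energy balance on cold side (adiabatic exchanger): Q = ṁ_c·Cp_c·(T_c,out − T_c,in)
T_c,out = -56.2 + 35204/(963 × 2.44) = -41.218 °C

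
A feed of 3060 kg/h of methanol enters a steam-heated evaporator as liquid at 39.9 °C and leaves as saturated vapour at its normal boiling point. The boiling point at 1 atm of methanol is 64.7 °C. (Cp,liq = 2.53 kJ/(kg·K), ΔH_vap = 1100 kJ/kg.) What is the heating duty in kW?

liquid 39.9→64.7 °C: 62.744 kJ/kg
vaporisation at 64.7 °C: 1100 kJ/kg
Δh = 62.744 + 1100 = 1162.7 kJ/kg
Q = ṁ·Δh = 3060 kg/h × 1162.7 kJ/kg = 3.558e+06 kJ/h
|Q| = 988.33 kW

Q = 988 kW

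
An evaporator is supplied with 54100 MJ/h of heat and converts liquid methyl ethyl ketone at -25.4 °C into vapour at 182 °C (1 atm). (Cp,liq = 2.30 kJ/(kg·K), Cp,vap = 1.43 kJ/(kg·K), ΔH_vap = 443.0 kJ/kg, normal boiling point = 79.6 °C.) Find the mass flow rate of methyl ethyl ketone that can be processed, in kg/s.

ṁ = 18.1 kg/s

Δh = 2.30×(79.6−-25.4) + 443.0 + 1.43×(182−79.6) = 830.93 kJ/kg
Q = 54100 MJ/h = 15028 kJ/s = 15028 kJ/s
ṁ = Q/Δh = 15028 / 830.93 = 18.085 kg/s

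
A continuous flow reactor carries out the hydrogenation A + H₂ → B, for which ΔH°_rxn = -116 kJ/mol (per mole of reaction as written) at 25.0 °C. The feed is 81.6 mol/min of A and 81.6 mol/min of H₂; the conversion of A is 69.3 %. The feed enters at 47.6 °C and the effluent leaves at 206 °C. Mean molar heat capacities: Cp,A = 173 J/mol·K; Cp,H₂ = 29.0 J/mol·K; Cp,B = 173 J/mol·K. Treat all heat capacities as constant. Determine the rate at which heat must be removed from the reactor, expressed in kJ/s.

Q_out = 70.8 kJ/s

Extent of reaction ξ = 0.693 × 81.6 = 56.549 mol/min
Reaction term: ξ·ΔH°_rxn = 56.549 × -116 = -6559.7 kJ/min
Sensible, feed 47.6→25 °C: -372.52 kJ/min
Outlet flows (mol/min): A 25.051, H₂ 25.051, B 56.549
Sensible, products 25→206 °C: 2686.6 kJ/min
Q = ΔH = -4245.5 kJ/min = -70.759 kW
Heat removed = 70.759 kJ/s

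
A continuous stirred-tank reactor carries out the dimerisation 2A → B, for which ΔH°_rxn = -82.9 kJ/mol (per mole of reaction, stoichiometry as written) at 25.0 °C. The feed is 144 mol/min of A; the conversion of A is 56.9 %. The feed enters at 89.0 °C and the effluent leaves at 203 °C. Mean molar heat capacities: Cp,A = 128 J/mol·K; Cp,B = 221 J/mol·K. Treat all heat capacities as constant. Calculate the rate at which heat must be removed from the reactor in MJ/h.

Q_out = 93.0 MJ/h

Extent of reaction ξ = 0.569 × 144 / 2 = 40.968 mol/min
Reaction term: ξ·ΔH°_rxn = 40.968 × -82.9 = -3396.2 kJ/min
Sensible, feed 89.0→25 °C: -1179.6 kJ/min
Outlet flows (mol/min): A 62.064, B 40.968
Sensible, products 25→203 °C: 3025.7 kJ/min
Q = ΔH = -1550.2 kJ/min = -25.837 kW
Heat removed = 93.014 MJ/h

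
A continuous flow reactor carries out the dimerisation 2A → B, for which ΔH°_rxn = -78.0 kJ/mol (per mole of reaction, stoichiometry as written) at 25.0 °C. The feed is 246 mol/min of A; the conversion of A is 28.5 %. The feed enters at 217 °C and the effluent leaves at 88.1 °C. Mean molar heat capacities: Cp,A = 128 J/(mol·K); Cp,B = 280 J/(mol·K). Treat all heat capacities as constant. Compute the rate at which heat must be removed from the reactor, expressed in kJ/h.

Extent of reaction ξ = 0.285 × 246 / 2 = 35.055 mol/min
Reaction term: ξ·ΔH°_rxn = 35.055 × -78.0 = -2734.3 kJ/min
Sensible, feed 217→25 °C: -6045.7 kJ/min
Outlet flows (mol/min): A 175.89, B 35.055
Sensible, products 25→88.1 °C: 2040 kJ/min
Q = ΔH = -6740 kJ/min = -112.33 kW
Heat removed = 404400 kJ/h

Q_out = 404000 kJ/h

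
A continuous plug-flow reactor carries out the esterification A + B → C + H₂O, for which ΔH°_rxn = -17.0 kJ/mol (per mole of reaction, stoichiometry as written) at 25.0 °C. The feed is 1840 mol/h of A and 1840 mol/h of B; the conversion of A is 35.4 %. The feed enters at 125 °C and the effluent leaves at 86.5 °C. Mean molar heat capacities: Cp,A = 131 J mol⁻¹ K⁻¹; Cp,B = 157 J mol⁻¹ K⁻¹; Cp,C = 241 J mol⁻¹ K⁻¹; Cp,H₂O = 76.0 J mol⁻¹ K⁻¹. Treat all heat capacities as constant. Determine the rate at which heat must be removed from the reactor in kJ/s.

Extent of reaction ξ = 0.354 × 1840 = 651.36 mol/h
Reaction term: ξ·ΔH°_rxn = 651.36 × -17.0 = -11073 kJ/h
Sensible, feed 125→25 °C: -52992 kJ/h
Outlet flows (mol/h): A 1188.6, B 1188.6, C 651.36, H₂O 651.36
Sensible, products 25→86.5 °C: 33752 kJ/h
Q = ΔH = -30313 kJ/h = -8.4204 kW
Heat removed = 8.4204 kJ/s

Q_out = 8.42 kJ/s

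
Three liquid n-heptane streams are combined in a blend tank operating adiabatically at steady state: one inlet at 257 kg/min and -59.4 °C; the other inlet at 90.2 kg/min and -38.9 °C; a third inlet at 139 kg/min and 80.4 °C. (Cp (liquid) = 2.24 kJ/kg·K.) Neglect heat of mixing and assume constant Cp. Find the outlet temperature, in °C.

T_out = -15.6 °C

Energy balance with Q = 0: Σ ṁᵢCp,ᵢ(T_out − Tᵢ) = 0
T_out = Σ ṁᵢCp,ᵢTᵢ / Σ ṁᵢCp,ᵢ
      = -17022 / 1089.1 = -15.629 °C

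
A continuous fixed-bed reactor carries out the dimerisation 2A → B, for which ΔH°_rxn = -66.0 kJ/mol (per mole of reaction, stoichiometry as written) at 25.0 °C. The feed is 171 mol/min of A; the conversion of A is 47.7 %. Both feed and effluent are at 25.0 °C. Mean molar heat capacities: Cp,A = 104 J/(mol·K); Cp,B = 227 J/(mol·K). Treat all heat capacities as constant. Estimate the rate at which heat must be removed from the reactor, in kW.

Extent of reaction ξ = 0.477 × 171 / 2 = 40.783 mol/min
Reaction term: ξ·ΔH°_rxn = 40.783 × -66.0 = -2691.7 kJ/min
Q = ΔH = -2691.7 kJ/min = -44.862 kW
Heat removed = 44.862 kW

Q_out = 44.9 kW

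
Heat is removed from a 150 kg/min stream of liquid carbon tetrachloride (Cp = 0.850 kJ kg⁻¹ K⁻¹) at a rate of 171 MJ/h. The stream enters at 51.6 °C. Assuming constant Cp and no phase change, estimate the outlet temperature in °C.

T_out = 29.2 °C

Q = 171 MJ/h = 2850 kJ/min
ΔT = Q/(ṁ·Cp) = 2850/(150×0.850) = 22.353 K
T_out = 51.6 − 22.353 = 29.247 °C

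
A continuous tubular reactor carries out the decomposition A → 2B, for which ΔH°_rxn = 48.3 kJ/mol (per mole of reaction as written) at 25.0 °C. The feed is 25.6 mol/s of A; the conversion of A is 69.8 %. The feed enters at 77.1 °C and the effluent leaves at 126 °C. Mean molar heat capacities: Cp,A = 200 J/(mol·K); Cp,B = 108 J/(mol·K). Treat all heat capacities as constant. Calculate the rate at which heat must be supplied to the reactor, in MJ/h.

Extent of reaction ξ = 0.698 × 25.6 = 17.869 mol/s
Reaction term: ξ·ΔH°_rxn = 17.869 × 48.3 = 863.06 kJ/s
Sensible, feed 77.1→25 °C: -266.75 kJ/s
Outlet flows (mol/s): A 7.7312, B 35.738
Sensible, products 25→126 °C: 546 kJ/s
Q = ΔH = 1142.3 kJ/s = 1142.3 kW
Heat supplied = 4112.3 MJ/h

Q_in = 4110 MJ/h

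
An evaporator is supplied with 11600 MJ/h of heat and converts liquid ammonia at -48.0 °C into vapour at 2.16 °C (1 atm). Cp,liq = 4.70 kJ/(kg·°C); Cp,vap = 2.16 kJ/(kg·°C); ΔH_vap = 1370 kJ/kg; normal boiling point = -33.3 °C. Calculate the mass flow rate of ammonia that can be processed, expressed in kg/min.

Δh = 4.70×(-33.3−-48.0) + 1370 + 2.16×(2.16−-33.3) = 1515.7 kJ/kg
Q = 11600 MJ/h = 3222.2 kJ/s = 193330 kJ/min
ṁ = Q/Δh = 193330 / 1515.7 = 127.56 kg/min

ṁ = 128 kg/min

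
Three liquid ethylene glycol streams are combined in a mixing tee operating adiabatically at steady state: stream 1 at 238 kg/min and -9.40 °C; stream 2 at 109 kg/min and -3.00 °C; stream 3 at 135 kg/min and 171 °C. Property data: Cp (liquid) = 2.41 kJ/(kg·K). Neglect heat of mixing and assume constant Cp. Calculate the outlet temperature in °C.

Adiabatic, steady state ⇒ Σ ṁᵢCp,ᵢ(T_out − Tᵢ) = 0
Σ ṁᵢCp,ᵢTᵢ = 238×2.41×-9.40 + 109×2.41×-3.00 + 135×2.41×171 = 49455
Σ ṁᵢCp,ᵢ = 238×2.41 + 109×2.41 + 135×2.41 = 1161.6
T_out = 49455 / 1161.6 = 42.574 °C

T_out = 42.6 °C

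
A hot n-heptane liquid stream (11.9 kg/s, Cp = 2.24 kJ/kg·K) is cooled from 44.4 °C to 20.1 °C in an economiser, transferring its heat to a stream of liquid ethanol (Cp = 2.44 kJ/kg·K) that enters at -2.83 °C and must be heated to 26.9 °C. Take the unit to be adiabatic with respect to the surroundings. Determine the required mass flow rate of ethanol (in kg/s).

ṁ_c = 8.93 kg/s

Heat released by hot stream: Q = 11.9 × 2.24 × (44.4 − 20.1) = 647.74 kJ/s
Energy balance on cold side (adiabatic exchanger): Q = ṁ_c·Cp_c·(T_c,out − T_c,in)
ṁ_c = 647.74 / [2.44 × (26.9 − -2.83)] = 8.9293 kg/s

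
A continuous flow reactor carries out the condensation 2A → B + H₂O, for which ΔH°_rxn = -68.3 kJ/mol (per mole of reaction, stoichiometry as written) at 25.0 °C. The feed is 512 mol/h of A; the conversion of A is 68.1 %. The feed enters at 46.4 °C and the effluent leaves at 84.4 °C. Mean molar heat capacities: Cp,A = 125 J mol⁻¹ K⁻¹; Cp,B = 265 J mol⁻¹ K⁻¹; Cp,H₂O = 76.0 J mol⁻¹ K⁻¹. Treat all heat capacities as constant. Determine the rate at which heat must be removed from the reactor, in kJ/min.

Extent of reaction ξ = 0.681 × 512 / 2 = 174.34 mol/h
Reaction term: ξ·ΔH°_rxn = 174.34 × -68.3 = -11907 kJ/h
Sensible, feed 46.4→25 °C: -1369.6 kJ/h
Outlet flows (mol/h): A 163.33, B 174.34, H₂O 174.34
Sensible, products 25→84.4 °C: 4744 kJ/h
Q = ΔH = -8532.8 kJ/h = -2.3702 kW
Heat removed = 142.21 kJ/min

Q_out = 142 kJ/min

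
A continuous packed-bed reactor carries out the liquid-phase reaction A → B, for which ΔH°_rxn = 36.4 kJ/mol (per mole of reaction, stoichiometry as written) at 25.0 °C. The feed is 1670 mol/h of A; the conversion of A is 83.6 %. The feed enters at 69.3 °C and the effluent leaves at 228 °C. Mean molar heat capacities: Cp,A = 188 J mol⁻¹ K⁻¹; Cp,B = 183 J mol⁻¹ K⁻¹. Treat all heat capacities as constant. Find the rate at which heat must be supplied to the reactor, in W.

Q_in = 27600 W

Extent of reaction ξ = 0.836 × 1670 = 1396.1 mol/h
Reaction term: ξ·ΔH°_rxn = 1396.1 × 36.4 = 50819 kJ/h
Sensible, feed 69.3→25 °C: -13908 kJ/h
Outlet flows (mol/h): A 273.88, B 1396.1
Sensible, products 25→228 °C: 62317 kJ/h
Q = ΔH = 99227 kJ/h = 27.563 kW
Heat supplied = 27563 W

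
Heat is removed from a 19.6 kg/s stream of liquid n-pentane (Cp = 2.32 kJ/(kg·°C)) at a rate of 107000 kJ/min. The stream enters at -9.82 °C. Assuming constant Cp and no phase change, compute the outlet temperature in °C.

Q = 107000 kJ/min = 1783.3 kJ/s
ΔT = Q/(ṁ·Cp) = 1783.3/(19.6×2.32) = 39.218 K
T_out = -9.82 − 39.218 = -49.038 °C

T_out = -49.0 °C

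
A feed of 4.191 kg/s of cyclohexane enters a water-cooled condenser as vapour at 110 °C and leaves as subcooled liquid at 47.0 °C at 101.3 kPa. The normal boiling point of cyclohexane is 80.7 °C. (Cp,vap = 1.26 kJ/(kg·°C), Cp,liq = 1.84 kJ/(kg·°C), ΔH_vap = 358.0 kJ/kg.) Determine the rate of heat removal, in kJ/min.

Q_c = 115000 kJ/min

vapour 110→80.7 °C: -36.918 kJ/kg
condensation at 80.7 °C: -358 kJ/kg
liquid 80.7→47.0 °C: -62.008 kJ/kg
Δh = -36.918 + -358 + -62.008 = -456.93 kJ/kg
Q = ṁ·Δh = 4.191 kg/s × -456.93 kJ/kg = -1915 kJ/s
|Q| = 1915 kW = 114900 kJ/min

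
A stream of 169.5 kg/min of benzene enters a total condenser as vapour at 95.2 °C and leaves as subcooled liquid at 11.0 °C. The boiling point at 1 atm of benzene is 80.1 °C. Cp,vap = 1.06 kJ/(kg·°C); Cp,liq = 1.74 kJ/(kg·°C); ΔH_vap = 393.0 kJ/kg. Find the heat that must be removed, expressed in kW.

Q_c = 1500 kW

vapour 95.2→80.1 °C: -16.006 kJ/kg
condensation at 80.1 °C: -393 kJ/kg
liquid 80.1→11.0 °C: -120.23 kJ/kg
Δh = -16.006 + -393 + -120.23 = -529.24 kJ/kg
Q = ṁ·Δh = 169.5 kg/min × -529.24 kJ/kg = -89706 kJ/min
|Q| = 1495.1 kW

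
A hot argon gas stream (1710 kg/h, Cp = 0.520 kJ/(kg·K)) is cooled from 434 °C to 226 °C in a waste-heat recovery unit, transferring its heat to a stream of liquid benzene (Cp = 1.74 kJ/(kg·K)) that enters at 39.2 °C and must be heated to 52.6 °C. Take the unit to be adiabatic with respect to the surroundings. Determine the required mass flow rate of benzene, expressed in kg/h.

Heat released by hot stream: Q = 1710 × 0.520 × (434 − 226) = 184950 kJ/h
Energy balance on cold side (adiabatic exchanger): Q = ṁ_c·Cp_c·(T_c,out − T_c,in)
ṁ_c = 184950 / [1.74 × (52.6 − 39.2)] = 7932.5 kg/h

ṁ_c = 7930 kg/h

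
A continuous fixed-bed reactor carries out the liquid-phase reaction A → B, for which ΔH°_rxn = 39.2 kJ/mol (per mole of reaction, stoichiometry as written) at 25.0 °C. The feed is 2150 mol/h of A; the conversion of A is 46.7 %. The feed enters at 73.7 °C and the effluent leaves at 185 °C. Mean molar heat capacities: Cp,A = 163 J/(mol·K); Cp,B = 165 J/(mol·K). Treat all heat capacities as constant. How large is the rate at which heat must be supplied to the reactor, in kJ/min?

Q_in = 1310 kJ/min

Extent of reaction ξ = 0.467 × 2150 = 1004.1 mol/h
Reaction term: ξ·ΔH°_rxn = 1004.1 × 39.2 = 39359 kJ/h
Sensible, feed 73.7→25 °C: -17067 kJ/h
Outlet flows (mol/h): A 1145.9, B 1004.1
Sensible, products 25→185 °C: 56393 kJ/h
Q = ΔH = 78685 kJ/h = 21.857 kW
Heat supplied = 1311.4 kJ/min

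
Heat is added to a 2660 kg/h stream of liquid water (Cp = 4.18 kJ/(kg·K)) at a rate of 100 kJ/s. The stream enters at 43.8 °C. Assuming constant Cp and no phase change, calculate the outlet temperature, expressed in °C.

Q = 100 kJ/s = 360000 kJ/h
ΔT = Q/(ṁ·Cp) = 360000/(2660×4.18) = 32.378 K
T_out = 43.8 + 32.378 = 76.178 °C

T_out = 76.2 °C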